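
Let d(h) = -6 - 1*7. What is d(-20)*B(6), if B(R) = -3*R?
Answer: 234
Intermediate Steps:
d(h) = -13 (d(h) = -6 - 7 = -13)
d(-20)*B(6) = -(-39)*6 = -13*(-18) = 234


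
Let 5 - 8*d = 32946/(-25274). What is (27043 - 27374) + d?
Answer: -16691559/50548 ≈ -330.21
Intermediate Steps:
d = 39829/50548 (d = 5/8 - 16473/(4*(-25274)) = 5/8 - 16473*(-1)/(4*25274) = 5/8 - ⅛*(-16473/12637) = 5/8 + 16473/101096 = 39829/50548 ≈ 0.78794)
(27043 - 27374) + d = (27043 - 27374) + 39829/50548 = -331 + 39829/50548 = -16691559/50548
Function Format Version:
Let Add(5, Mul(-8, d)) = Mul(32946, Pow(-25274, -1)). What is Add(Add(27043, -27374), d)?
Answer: Rational(-16691559, 50548) ≈ -330.21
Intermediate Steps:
d = Rational(39829, 50548) (d = Add(Rational(5, 8), Mul(Rational(-1, 8), Mul(32946, Pow(-25274, -1)))) = Add(Rational(5, 8), Mul(Rational(-1, 8), Mul(32946, Rational(-1, 25274)))) = Add(Rational(5, 8), Mul(Rational(-1, 8), Rational(-16473, 12637))) = Add(Rational(5, 8), Rational(16473, 101096)) = Rational(39829, 50548) ≈ 0.78794)
Add(Add(27043, -27374), d) = Add(Add(27043, -27374), Rational(39829, 50548)) = Add(-331, Rational(39829, 50548)) = Rational(-16691559, 50548)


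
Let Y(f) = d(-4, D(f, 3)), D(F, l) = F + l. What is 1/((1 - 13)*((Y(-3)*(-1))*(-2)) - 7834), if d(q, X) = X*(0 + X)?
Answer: -1/7834 ≈ -0.00012765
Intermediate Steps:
d(q, X) = X² (d(q, X) = X*X = X²)
Y(f) = (3 + f)² (Y(f) = (f + 3)² = (3 + f)²)
1/((1 - 13)*((Y(-3)*(-1))*(-2)) - 7834) = 1/((1 - 13)*(((3 - 3)²*(-1))*(-2)) - 7834) = 1/(-12*0²*(-1)*(-2) - 7834) = 1/(-12*0*(-1)*(-2) - 7834) = 1/(-0*(-2) - 7834) = 1/(-12*0 - 7834) = 1/(0 - 7834) = 1/(-7834) = -1/7834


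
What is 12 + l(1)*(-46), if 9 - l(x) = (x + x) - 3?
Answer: -448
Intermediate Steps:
l(x) = 12 - 2*x (l(x) = 9 - ((x + x) - 3) = 9 - (2*x - 3) = 9 - (-3 + 2*x) = 9 + (3 - 2*x) = 12 - 2*x)
12 + l(1)*(-46) = 12 + (12 - 2*1)*(-46) = 12 + (12 - 2)*(-46) = 12 + 10*(-46) = 12 - 460 = -448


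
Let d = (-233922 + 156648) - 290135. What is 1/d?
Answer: -1/367409 ≈ -2.7218e-6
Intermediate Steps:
d = -367409 (d = -77274 - 290135 = -367409)
1/d = 1/(-367409) = -1/367409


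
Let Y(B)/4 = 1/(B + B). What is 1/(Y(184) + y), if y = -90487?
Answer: -92/8324803 ≈ -1.1051e-5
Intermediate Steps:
Y(B) = 2/B (Y(B) = 4/(B + B) = 4/((2*B)) = 4*(1/(2*B)) = 2/B)
1/(Y(184) + y) = 1/(2/184 - 90487) = 1/(2*(1/184) - 90487) = 1/(1/92 - 90487) = 1/(-8324803/92) = -92/8324803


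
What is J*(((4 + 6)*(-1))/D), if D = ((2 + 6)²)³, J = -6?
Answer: 15/65536 ≈ 0.00022888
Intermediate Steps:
D = 262144 (D = (8²)³ = 64³ = 262144)
J*(((4 + 6)*(-1))/D) = -6*(4 + 6)*(-1)/262144 = -6*10*(-1)/262144 = -(-60)/262144 = -6*(-5/131072) = 15/65536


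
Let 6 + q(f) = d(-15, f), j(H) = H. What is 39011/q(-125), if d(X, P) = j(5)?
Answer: -39011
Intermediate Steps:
d(X, P) = 5
q(f) = -1 (q(f) = -6 + 5 = -1)
39011/q(-125) = 39011/(-1) = 39011*(-1) = -39011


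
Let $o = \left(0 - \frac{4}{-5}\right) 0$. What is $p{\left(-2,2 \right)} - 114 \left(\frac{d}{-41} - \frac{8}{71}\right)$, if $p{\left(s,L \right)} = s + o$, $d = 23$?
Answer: $\frac{217732}{2911} \approx 74.796$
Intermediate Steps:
$o = 0$ ($o = \left(0 - - \frac{4}{5}\right) 0 = \left(0 + \frac{4}{5}\right) 0 = \frac{4}{5} \cdot 0 = 0$)
$p{\left(s,L \right)} = s$ ($p{\left(s,L \right)} = s + 0 = s$)
$p{\left(-2,2 \right)} - 114 \left(\frac{d}{-41} - \frac{8}{71}\right) = -2 - 114 \left(\frac{23}{-41} - \frac{8}{71}\right) = -2 - 114 \left(23 \left(- \frac{1}{41}\right) - \frac{8}{71}\right) = -2 - 114 \left(- \frac{23}{41} - \frac{8}{71}\right) = -2 - - \frac{223554}{2911} = -2 + \frac{223554}{2911} = \frac{217732}{2911}$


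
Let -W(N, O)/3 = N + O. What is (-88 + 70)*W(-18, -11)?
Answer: -1566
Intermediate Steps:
W(N, O) = -3*N - 3*O (W(N, O) = -3*(N + O) = -3*N - 3*O)
(-88 + 70)*W(-18, -11) = (-88 + 70)*(-3*(-18) - 3*(-11)) = -18*(54 + 33) = -18*87 = -1566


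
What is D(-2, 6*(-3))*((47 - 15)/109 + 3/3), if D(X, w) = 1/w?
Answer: -47/654 ≈ -0.071865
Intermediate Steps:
D(-2, 6*(-3))*((47 - 15)/109 + 3/3) = ((47 - 15)/109 + 3/3)/((6*(-3))) = (32*(1/109) + 3*(⅓))/(-18) = -(32/109 + 1)/18 = -1/18*141/109 = -47/654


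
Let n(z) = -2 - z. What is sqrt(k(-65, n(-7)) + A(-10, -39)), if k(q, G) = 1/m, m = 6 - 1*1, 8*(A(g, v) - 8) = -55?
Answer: sqrt(530)/20 ≈ 1.1511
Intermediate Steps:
A(g, v) = 9/8 (A(g, v) = 8 + (1/8)*(-55) = 8 - 55/8 = 9/8)
m = 5 (m = 6 - 1 = 5)
k(q, G) = 1/5
sqrt(k(-65, n(-7)) + A(-10, -39)) = sqrt(1/5 + 9/8) = sqrt(53/40) = sqrt(530)/20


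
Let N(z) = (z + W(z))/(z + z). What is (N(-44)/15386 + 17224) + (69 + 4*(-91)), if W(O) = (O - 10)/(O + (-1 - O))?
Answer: 11460662131/676984 ≈ 16929.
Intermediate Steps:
W(O) = 10 - O (W(O) = (-10 + O)/(-1) = (-10 + O)*(-1) = 10 - O)
N(z) = 5/z (N(z) = (z + (10 - z))/(z + z) = 10/((2*z)) = 10*(1/(2*z)) = 5/z)
(N(-44)/15386 + 17224) + (69 + 4*(-91)) = ((5/(-44))/15386 + 17224) + (69 + 4*(-91)) = ((5*(-1/44))*(1/15386) + 17224) + (69 - 364) = (-5/44*1/15386 + 17224) - 295 = (-5/676984 + 17224) - 295 = 11660372411/676984 - 295 = 11460662131/676984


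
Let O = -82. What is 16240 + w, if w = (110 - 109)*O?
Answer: 16158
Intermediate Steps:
w = -82 (w = (110 - 109)*(-82) = 1*(-82) = -82)
16240 + w = 16240 - 82 = 16158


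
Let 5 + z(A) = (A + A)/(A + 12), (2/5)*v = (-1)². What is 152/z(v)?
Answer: -4408/135 ≈ -32.652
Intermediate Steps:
v = 5/2 (v = (5/2)*(-1)² = (5/2)*1 = 5/2 ≈ 2.5000)
z(A) = -5 + 2*A/(12 + A) (z(A) = -5 + (A + A)/(A + 12) = -5 + (2*A)/(12 + A) = -5 + 2*A/(12 + A))
152/z(v) = 152/((3*(-20 - 1*5/2)/(12 + 5/2))) = 152/((3*(-20 - 5/2)/(29/2))) = 152/((3*(2/29)*(-45/2))) = 152/(-135/29) = 152*(-29/135) = -4408/135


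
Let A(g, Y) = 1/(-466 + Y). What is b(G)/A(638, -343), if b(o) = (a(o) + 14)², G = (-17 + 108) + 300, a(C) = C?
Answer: -132696225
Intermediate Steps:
G = 391 (G = 91 + 300 = 391)
b(o) = (14 + o)² (b(o) = (o + 14)² = (14 + o)²)
b(G)/A(638, -343) = (14 + 391)²/(1/(-466 - 343)) = 405²/(1/(-809)) = 164025/(-1/809) = 164025*(-809) = -132696225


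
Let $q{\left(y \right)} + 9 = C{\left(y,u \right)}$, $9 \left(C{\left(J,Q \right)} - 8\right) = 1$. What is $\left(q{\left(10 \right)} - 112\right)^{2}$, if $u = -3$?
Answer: $\frac{1032256}{81} \approx 12744.0$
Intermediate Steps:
$C{\left(J,Q \right)} = \frac{73}{9}$ ($C{\left(J,Q \right)} = 8 + \frac{1}{9} \cdot 1 = 8 + \frac{1}{9} = \frac{73}{9}$)
$q{\left(y \right)} = - \frac{8}{9}$ ($q{\left(y \right)} = -9 + \frac{73}{9} = - \frac{8}{9}$)
$\left(q{\left(10 \right)} - 112\right)^{2} = \left(- \frac{8}{9} - 112\right)^{2} = \left(- \frac{1016}{9}\right)^{2} = \frac{1032256}{81}$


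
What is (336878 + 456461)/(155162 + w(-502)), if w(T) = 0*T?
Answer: 793339/155162 ≈ 5.1130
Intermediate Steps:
w(T) = 0
(336878 + 456461)/(155162 + w(-502)) = (336878 + 456461)/(155162 + 0) = 793339/155162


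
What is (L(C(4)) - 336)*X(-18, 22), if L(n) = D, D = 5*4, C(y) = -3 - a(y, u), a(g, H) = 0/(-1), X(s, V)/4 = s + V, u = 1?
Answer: -5056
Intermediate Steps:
X(s, V) = 4*V + 4*s (X(s, V) = 4*(s + V) = 4*(V + s) = 4*V + 4*s)
a(g, H) = 0 (a(g, H) = 0*(-1) = 0)
C(y) = -3 (C(y) = -3 - 1*0 = -3 + 0 = -3)
D = 20
L(n) = 20
(L(C(4)) - 336)*X(-18, 22) = (20 - 336)*(4*22 + 4*(-18)) = -316*(88 - 72) = -316*16 = -5056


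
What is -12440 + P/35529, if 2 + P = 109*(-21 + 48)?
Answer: -441977819/35529 ≈ -12440.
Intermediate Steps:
P = 2941 (P = -2 + 109*(-21 + 48) = -2 + 109*27 = -2 + 2943 = 2941)
-12440 + P/35529 = -12440 + 2941/35529 = -441977819/35529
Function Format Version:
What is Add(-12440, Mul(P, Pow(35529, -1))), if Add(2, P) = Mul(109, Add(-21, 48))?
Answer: Rational(-441977819, 35529) ≈ -12440.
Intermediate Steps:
P = 2941 (P = Add(-2, Mul(109, Add(-21, 48))) = Add(-2, Mul(109, 27)) = Add(-2, 2943) = 2941)
Add(-12440, Mul(P, Pow(35529, -1))) = Add(-12440, Mul(2941, Pow(35529, -1))) = Add(-12440, Mul(2941, Rational(1, 35529))) = Add(-12440, Rational(2941, 35529)) = Rational(-441977819, 35529)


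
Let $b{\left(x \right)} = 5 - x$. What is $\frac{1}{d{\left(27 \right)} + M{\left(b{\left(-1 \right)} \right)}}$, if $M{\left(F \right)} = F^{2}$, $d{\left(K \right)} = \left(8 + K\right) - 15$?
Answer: $\frac{1}{56} \approx 0.017857$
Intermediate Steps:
$d{\left(K \right)} = -7 + K$ ($d{\left(K \right)} = \left(8 + K\right) - 15 = -7 + K$)
$\frac{1}{d{\left(27 \right)} + M{\left(b{\left(-1 \right)} \right)}} = \frac{1}{\left(-7 + 27\right) + \left(5 - -1\right)^{2}} = \frac{1}{20 + \left(5 + 1\right)^{2}} = \frac{1}{20 + 6^{2}} = \frac{1}{20 + 36} = \frac{1}{56}$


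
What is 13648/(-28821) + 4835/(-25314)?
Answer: -161611669/243191598 ≈ -0.66455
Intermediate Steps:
13648/(-28821) + 4835/(-25314) = 13648*(-1/28821) + 4835*(-1/25314) = -13648/28821 - 4835/25314 = -161611669/243191598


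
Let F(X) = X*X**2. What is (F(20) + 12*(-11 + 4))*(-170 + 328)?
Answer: 1250728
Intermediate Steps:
F(X) = X**3
(F(20) + 12*(-11 + 4))*(-170 + 328) = (20**3 + 12*(-11 + 4))*(-170 + 328) = (8000 + 12*(-7))*158 = (8000 - 84)*158 = 7916*158 = 1250728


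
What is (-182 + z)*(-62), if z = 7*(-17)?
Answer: 18662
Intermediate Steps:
z = -119
(-182 + z)*(-62) = (-182 - 119)*(-62) = -301*(-62) = 18662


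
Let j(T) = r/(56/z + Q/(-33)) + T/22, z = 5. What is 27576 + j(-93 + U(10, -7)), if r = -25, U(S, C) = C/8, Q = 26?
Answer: 4168041875/151184 ≈ 27569.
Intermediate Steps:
U(S, C) = C/8 (U(S, C) = C*(1/8) = C/8)
j(T) = -4125/1718 + T/22 (j(T) = -25/(56/5 + 26/(-33)) + T/22 = -25/(56*(1/5) + 26*(-1/33)) + T*(1/22) = -25/(56/5 - 26/33) + T/22 = -25/1718/165 + T/22 = -25*165/1718 + T/22 = -4125/1718 + T/22)
27576 + j(-93 + U(10, -7)) = 27576 + (-4125/1718 + (-93 + (1/8)*(-7))/22) = 27576 + (-4125/1718 + (-93 - 7/8)/22) = 27576 + (-4125/1718 + (1/22)*(-751/8)) = 27576 + (-4125/1718 - 751/176) = 27576 - 1008109/151184 = 4168041875/151184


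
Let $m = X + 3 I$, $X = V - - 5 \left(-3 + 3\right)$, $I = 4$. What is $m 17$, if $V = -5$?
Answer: $119$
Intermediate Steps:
$X = -5$ ($X = -5 - - 5 \left(-3 + 3\right) = -5 - \left(-5\right) 0 = -5 - 0 = -5 + 0 = -5$)
$m = 7$ ($m = -5 + 3 \cdot 4 = -5 + 12 = 7$)
$m 17 = 7 \cdot 17 = 119$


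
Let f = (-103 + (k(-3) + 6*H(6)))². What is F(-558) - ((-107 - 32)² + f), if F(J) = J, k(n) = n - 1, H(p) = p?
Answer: -24920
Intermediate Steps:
k(n) = -1 + n
f = 5041 (f = (-103 + ((-1 - 3) + 6*6))² = (-103 + (-4 + 36))² = (-103 + 32)² = (-71)² = 5041)
F(-558) - ((-107 - 32)² + f) = -558 - ((-107 - 32)² + 5041) = -558 - ((-139)² + 5041) = -558 - (19321 + 5041) = -558 - 1*24362 = -558 - 24362 = -24920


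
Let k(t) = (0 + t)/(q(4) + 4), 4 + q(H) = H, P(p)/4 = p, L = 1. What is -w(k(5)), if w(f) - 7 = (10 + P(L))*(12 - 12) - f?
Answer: -23/4 ≈ -5.7500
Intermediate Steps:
P(p) = 4*p
q(H) = -4 + H
k(t) = t/4 (k(t) = (0 + t)/((-4 + 4) + 4) = t/(0 + 4) = t/4)
w(f) = 7 - f (w(f) = 7 + ((10 + 4*1)*(12 - 12) - f) = 7 + ((10 + 4)*0 - f) = 7 + (14*0 - f) = 7 + (0 - f) = 7 - f)
-w(k(5)) = -(7 - 5/4) = -1*23/4 = -23/4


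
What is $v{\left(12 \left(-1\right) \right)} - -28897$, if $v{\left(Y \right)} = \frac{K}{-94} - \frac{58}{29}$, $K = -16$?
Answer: $\frac{1358073}{47} \approx 28895.0$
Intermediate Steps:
$v{\left(Y \right)} = - \frac{86}{47}$ ($v{\left(Y \right)} = - \frac{16}{-94} - \frac{58}{29} = \left(-16\right) \left(- \frac{1}{94}\right) - 2 = \frac{8}{47} - 2 = - \frac{86}{47}$)
$v{\left(12 \left(-1\right) \right)} - -28897 = - \frac{86}{47} - -28897 = - \frac{86}{47} + 28897 = \frac{1358073}{47}$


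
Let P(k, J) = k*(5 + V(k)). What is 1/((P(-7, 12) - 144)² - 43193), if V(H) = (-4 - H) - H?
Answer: 1/18808 ≈ 5.3169e-5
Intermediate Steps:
V(H) = -4 - 2*H
P(k, J) = k*(1 - 2*k) (P(k, J) = k*(5 + (-4 - 2*k)) = k*(1 - 2*k))
1/((P(-7, 12) - 144)² - 43193) = 1/((-7*(1 - 2*(-7)) - 144)² - 43193) = 1/((-7*(1 + 14) - 144)² - 43193) = 1/((-7*15 - 144)² - 43193) = 1/((-105 - 144)² - 43193) = 1/((-249)² - 43193) = 1/(62001 - 43193) = 1/18808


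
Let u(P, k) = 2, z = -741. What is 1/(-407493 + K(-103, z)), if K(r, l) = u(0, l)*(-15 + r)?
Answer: -1/407729 ≈ -2.4526e-6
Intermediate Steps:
K(r, l) = -30 + 2*r (K(r, l) = 2*(-15 + r) = -30 + 2*r)
1/(-407493 + K(-103, z)) = 1/(-407493 + (-30 + 2*(-103))) = 1/(-407493 + (-30 - 206)) = 1/(-407493 - 236) = 1/(-407729) = -1/407729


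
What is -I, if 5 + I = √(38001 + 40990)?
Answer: 5 - √78991 ≈ -276.05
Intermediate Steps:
I = -5 + √78991 (I = -5 + √(38001 + 40990) = -5 + √78991 ≈ 276.05)
-I = -(-5 + √78991) = 5 - √78991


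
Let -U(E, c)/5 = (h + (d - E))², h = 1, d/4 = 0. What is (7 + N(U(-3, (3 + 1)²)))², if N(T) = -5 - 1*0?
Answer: 4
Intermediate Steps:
d = 0 (d = 4*0 = 0)
U(E, c) = -5*(1 - E)² (U(E, c) = -5*(1 + (0 - E))² = -5*(1 - E)²)
N(T) = -5 (N(T) = -5 + 0 = -5)
(7 + N(U(-3, (3 + 1)²)))² = (7 - 5)² = 2² = 4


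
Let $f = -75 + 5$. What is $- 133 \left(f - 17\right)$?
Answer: $11571$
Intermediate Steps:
$f = -70$
$- 133 \left(f - 17\right) = - 133 \left(-70 - 17\right) = \left(-133\right) \left(-87\right) = 11571$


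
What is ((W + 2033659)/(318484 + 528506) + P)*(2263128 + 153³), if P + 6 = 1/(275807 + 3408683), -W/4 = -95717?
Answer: -21258895053189027/1155824513 ≈ -1.8393e+7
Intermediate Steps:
W = 382868 (W = -4*(-95717) = 382868)
P = -22106939/3684490 (P = -6 + 1/(275807 + 3408683) = -6 + 1/3684490 = -22106939/3684490 ≈ -6.0000)
((W + 2033659)/(318484 + 528506) + P)*(2263128 + 153³) = ((382868 + 2033659)/(318484 + 528506) - 22106939/3684490)*(2263128 + 153³) = (2416527/846990 - 22106939/3684490)*(2263128 + 3581577) = (2416527*(1/846990) - 22106939/3684490)*5844705 = (89501/31370 - 22106939/3684490)*5844705 = -18186456847/5779122565*5844705 = -21258895053189027/1155824513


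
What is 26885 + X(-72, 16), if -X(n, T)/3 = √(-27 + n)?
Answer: 26885 - 9*I*√11 ≈ 26885.0 - 29.85*I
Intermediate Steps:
X(n, T) = -3*√(-27 + n)
26885 + X(-72, 16) = 26885 - 3*√(-27 - 72) = 26885 - 9*I*√11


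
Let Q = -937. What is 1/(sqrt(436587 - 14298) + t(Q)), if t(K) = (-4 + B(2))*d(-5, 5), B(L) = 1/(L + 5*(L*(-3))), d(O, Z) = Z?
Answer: 15820/330755351 + 2352*sqrt(46921)/330755351 ≈ 0.0015882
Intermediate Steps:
B(L) = -1/(14*L) (B(L) = 1/(L + 5*(-3*L)) = 1/(L - 15*L) = 1/(-14*L) = -1/(14*L))
t(K) = -565/28 (t(K) = (-4 - 1/14/2)*5 = (-4 - 1/14*1/2)*5 = (-4 - 1/28)*5 = -113/28*5 = -565/28)
1/(sqrt(436587 - 14298) + t(Q)) = 1/(sqrt(436587 - 14298) - 565/28) = 1/(sqrt(422289) - 565/28) = 1/(3*sqrt(46921) - 565/28) = 1/(-565/28 + 3*sqrt(46921))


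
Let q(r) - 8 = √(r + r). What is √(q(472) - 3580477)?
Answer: √(-3580469 + 4*√59) ≈ 1892.2*I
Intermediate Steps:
q(r) = 8 + √2*√r (q(r) = 8 + √(r + r) = 8 + √(2*r) = 8 + √2*√r)
√(q(472) - 3580477) = √((8 + √2*√472) - 3580477) = √((8 + √2*(2*√118)) - 3580477) = √((8 + 4*√59) - 3580477) = √(-3580469 + 4*√59)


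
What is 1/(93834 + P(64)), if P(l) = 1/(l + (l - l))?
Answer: 64/6005377 ≈ 1.0657e-5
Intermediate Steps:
P(l) = 1/l (P(l) = 1/(l + 0) = 1/l)
1/(93834 + P(64)) = 1/(93834 + 1/64) = 1/(6005377/64) = 64/6005377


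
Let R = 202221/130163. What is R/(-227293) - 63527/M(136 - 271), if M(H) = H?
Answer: 1879455082643158/3993993732465 ≈ 470.57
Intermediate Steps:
R = 202221/130163 (R = 202221*(1/130163) = 202221/130163 ≈ 1.5536)
R/(-227293) - 63527/M(136 - 271) = (202221/130163)/(-227293) - 63527/(136 - 271) = (202221/130163)*(-1/227293) - 63527/(-135) = -202221/29585138759 - 63527*(-1/135) = -202221/29585138759 + 63527/135 = 1879455082643158/3993993732465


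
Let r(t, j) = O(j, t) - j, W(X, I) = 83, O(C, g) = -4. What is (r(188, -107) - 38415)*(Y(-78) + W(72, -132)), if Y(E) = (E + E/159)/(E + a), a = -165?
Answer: -41113258504/12879 ≈ -3.1923e+6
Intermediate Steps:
Y(E) = 160*E/(159*(-165 + E)) (Y(E) = (E + E/159)/(E - 165) = (E + E*(1/159))/(-165 + E) = (E + E/159)/(-165 + E) = (160*E/159)/(-165 + E) = 160*E/(159*(-165 + E)))
r(t, j) = -4 - j
(r(188, -107) - 38415)*(Y(-78) + W(72, -132)) = ((-4 - 1*(-107)) - 38415)*((160/159)*(-78)/(-165 - 78) + 83) = ((-4 + 107) - 38415)*((160/159)*(-78)/(-243) + 83) = (103 - 38415)*((160/159)*(-78)*(-1/243) + 83) = -38312*(4160/12879 + 83) = -38312*1073117/12879 = -41113258504/12879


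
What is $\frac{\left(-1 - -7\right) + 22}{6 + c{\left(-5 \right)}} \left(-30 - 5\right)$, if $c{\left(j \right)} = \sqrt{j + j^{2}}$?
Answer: $- \frac{735}{2} + \frac{245 \sqrt{5}}{2} \approx -93.582$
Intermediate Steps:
$\frac{\left(-1 - -7\right) + 22}{6 + c{\left(-5 \right)}} \left(-30 - 5\right) = \frac{\left(-1 - -7\right) + 22}{6 + \sqrt{- 5 \left(1 - 5\right)}} \left(-30 - 5\right) = \frac{\left(-1 + 7\right) + 22}{6 + \sqrt{\left(-5\right) \left(-4\right)}} \left(-35\right) = \frac{6 + 22}{6 + \sqrt{20}} \left(-35\right) = \frac{28}{6 + 2 \sqrt{5}} \left(-35\right) = - \frac{980}{6 + 2 \sqrt{5}}$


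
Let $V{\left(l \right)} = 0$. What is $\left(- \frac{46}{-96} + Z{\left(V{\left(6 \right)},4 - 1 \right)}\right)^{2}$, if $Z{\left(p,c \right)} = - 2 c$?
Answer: $\frac{70225}{2304} \approx 30.48$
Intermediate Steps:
$\left(- \frac{46}{-96} + Z{\left(V{\left(6 \right)},4 - 1 \right)}\right)^{2} = \left(- \frac{46}{-96} - 2 \left(4 - 1\right)\right)^{2} = \left(\left(-46\right) \left(- \frac{1}{96}\right) - 6\right)^{2} = \left(\frac{23}{48} - 6\right)^{2} = \left(- \frac{265}{48}\right)^{2} = \frac{70225}{2304}$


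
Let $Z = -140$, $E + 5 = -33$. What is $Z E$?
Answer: $5320$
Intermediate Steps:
$E = -38$ ($E = -5 - 33 = -38$)
$Z E = \left(-140\right) \left(-38\right) = 5320$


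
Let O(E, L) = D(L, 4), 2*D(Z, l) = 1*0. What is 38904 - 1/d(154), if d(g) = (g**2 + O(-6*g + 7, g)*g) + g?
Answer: 928638479/23870 ≈ 38904.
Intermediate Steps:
D(Z, l) = 0 (D(Z, l) = (1*0)/2 = (1/2)*0 = 0)
O(E, L) = 0
d(g) = g + g**2 (d(g) = (g**2 + 0*g) + g = (g**2 + 0) + g = g**2 + g = g + g**2)
38904 - 1/d(154) = 38904 - 1/(154*(1 + 154)) = 38904 - 1/(154*155) = 38904 - 1/23870 = 928638479/23870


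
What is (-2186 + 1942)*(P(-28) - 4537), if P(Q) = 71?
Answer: 1089704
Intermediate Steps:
(-2186 + 1942)*(P(-28) - 4537) = (-2186 + 1942)*(71 - 4537) = -244*(-4466) = 1089704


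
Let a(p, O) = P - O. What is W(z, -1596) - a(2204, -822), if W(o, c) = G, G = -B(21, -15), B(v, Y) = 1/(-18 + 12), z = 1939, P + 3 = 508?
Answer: -7961/6 ≈ -1326.8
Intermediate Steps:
P = 505 (P = -3 + 508 = 505)
B(v, Y) = -⅙ (B(v, Y) = 1/(-6) = -⅙)
G = ⅙ (G = -1*(-⅙) = ⅙ ≈ 0.16667)
W(o, c) = ⅙
a(p, O) = 505 - O
W(z, -1596) - a(2204, -822) = ⅙ - (505 - 1*(-822)) = ⅙ - (505 + 822) = ⅙ - 1*1327 = ⅙ - 1327 = -7961/6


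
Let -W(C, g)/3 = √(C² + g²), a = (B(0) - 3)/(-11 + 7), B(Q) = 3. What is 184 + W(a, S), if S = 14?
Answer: 142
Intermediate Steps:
a = 0 (a = (3 - 3)/(-11 + 7) = 0/(-4) = 0*(-¼) = 0)
W(C, g) = -3*√(C² + g²)
184 + W(a, S) = 184 - 3*√(0² + 14²) = 184 - 3*√(0 + 196) = 184 - 3*√196 = 184 - 3*14 = 184 - 42 = 142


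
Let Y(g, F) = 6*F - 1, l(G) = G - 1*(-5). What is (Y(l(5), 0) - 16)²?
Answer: 289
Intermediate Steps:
l(G) = 5 + G (l(G) = G + 5 = 5 + G)
Y(g, F) = -1 + 6*F
(Y(l(5), 0) - 16)² = ((-1 + 6*0) - 16)² = ((-1 + 0) - 16)² = (-1 - 16)² = (-17)² = 289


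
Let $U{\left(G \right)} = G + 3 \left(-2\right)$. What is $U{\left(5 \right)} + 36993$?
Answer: $36992$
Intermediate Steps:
$U{\left(G \right)} = -6 + G$ ($U{\left(G \right)} = G - 6 = -6 + G$)
$U{\left(5 \right)} + 36993 = \left(-6 + 5\right) + 36993 = -1 + 36993 = 36992$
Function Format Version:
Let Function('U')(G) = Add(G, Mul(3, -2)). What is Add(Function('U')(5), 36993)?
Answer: 36992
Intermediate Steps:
Function('U')(G) = Add(-6, G) (Function('U')(G) = Add(G, -6) = Add(-6, G))
Add(Function('U')(5), 36993) = Add(Add(-6, 5), 36993) = Add(-1, 36993) = 36992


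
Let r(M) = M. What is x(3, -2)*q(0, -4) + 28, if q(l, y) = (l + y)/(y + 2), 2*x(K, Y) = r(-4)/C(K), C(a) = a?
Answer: 80/3 ≈ 26.667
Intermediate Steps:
x(K, Y) = -2/K (x(K, Y) = (-4/K)/2 = -2/K)
q(l, y) = (l + y)/(2 + y)
x(3, -2)*q(0, -4) + 28 = (-2/3)*((0 - 4)/(2 - 4)) + 28 = (-2*1/3)*(-4/(-2)) + 28 = -(-1)*(-4)/3 + 28 = -2/3*2 + 28 = -4/3 + 28 = 80/3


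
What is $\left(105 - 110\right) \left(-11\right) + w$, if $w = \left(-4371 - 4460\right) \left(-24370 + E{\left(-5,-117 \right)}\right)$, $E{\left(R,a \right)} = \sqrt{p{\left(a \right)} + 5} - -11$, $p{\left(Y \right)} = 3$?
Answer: $215114384 - 17662 \sqrt{2} \approx 2.1509 \cdot 10^{8}$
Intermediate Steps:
$E{\left(R,a \right)} = 11 + 2 \sqrt{2}$ ($E{\left(R,a \right)} = \sqrt{3 + 5} - -11 = \sqrt{8} + 11 = 2 \sqrt{2} + 11 = 11 + 2 \sqrt{2}$)
$w = 215114329 - 17662 \sqrt{2}$ ($w = \left(-4371 - 4460\right) \left(-24370 + \left(11 + 2 \sqrt{2}\right)\right) = - 8831 \left(-24359 + 2 \sqrt{2}\right) = 215114329 - 17662 \sqrt{2} \approx 2.1509 \cdot 10^{8}$)
$\left(105 - 110\right) \left(-11\right) + w = \left(105 - 110\right) \left(-11\right) + \left(215114329 - 17662 \sqrt{2}\right) = \left(-5\right) \left(-11\right) + \left(215114329 - 17662 \sqrt{2}\right) = 55 + \left(215114329 - 17662 \sqrt{2}\right) = 215114384 - 17662 \sqrt{2}$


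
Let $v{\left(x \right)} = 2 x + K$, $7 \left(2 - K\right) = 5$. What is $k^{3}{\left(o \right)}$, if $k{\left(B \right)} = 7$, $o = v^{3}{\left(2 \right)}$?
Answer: $343$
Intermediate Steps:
$K = \frac{9}{7}$ ($K = 2 - \frac{5}{7} = \frac{9}{7} \approx 1.2857$)
$v{\left(x \right)} = \frac{9}{7} + 2 x$ ($v{\left(x \right)} = 2 x + \frac{9}{7} = \frac{9}{7} + 2 x$)
$o = \frac{50653}{343}$ ($o = \left(\frac{9}{7} + 2 \cdot 2\right)^{3} = \left(\frac{9}{7} + 4\right)^{3} = \left(\frac{37}{7}\right)^{3} = \frac{50653}{343} \approx 147.68$)
$k^{3}{\left(o \right)} = 7^{3} = 343$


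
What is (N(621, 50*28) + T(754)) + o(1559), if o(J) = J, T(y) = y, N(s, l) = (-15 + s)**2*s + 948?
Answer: 228056817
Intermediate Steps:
N(s, l) = 948 + s*(-15 + s)**2 (N(s, l) = s*(-15 + s)**2 + 948 = 948 + s*(-15 + s)**2)
(N(621, 50*28) + T(754)) + o(1559) = ((948 + 621*(-15 + 621)**2) + 754) + 1559 = ((948 + 621*606**2) + 754) + 1559 = ((948 + 621*367236) + 754) + 1559 = ((948 + 228053556) + 754) + 1559 = (228054504 + 754) + 1559 = 228055258 + 1559 = 228056817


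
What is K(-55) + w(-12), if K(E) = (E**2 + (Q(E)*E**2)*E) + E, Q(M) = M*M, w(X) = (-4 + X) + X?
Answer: -503281433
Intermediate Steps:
w(X) = -4 + 2*X
Q(M) = M**2
K(E) = E + E**2 + E**5 (K(E) = (E**2 + (E**2*E**2)*E) + E = (E**2 + E**4*E) + E = (E**2 + E**5) + E = E + E**2 + E**5)
K(-55) + w(-12) = -55*(1 - 55 + (-55)**4) + (-4 + 2*(-12)) = -55*(1 - 55 + 9150625) + (-4 - 24) = -55*9150571 - 28 = -503281405 - 28 = -503281433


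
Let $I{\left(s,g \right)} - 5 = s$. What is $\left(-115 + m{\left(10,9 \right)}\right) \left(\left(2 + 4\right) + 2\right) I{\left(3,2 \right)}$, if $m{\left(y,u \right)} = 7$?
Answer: $-6912$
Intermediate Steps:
$I{\left(s,g \right)} = 5 + s$
$\left(-115 + m{\left(10,9 \right)}\right) \left(\left(2 + 4\right) + 2\right) I{\left(3,2 \right)} = \left(-115 + 7\right) \left(\left(2 + 4\right) + 2\right) \left(5 + 3\right) = - 108 \left(6 + 2\right) 8 = - 108 \cdot 8 \cdot 8 = \left(-108\right) 64 = -6912$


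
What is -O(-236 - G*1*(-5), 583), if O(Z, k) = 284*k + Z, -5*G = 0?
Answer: -165336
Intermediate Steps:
G = 0 (G = -⅕*0 = 0)
O(Z, k) = Z + 284*k
-O(-236 - G*1*(-5), 583) = -((-236 - 0*1*(-5)) + 284*583) = -((-236 - 0*(-5)) + 165572) = -((-236 - 1*0) + 165572) = -((-236 + 0) + 165572) = -(-236 + 165572) = -1*165336 = -165336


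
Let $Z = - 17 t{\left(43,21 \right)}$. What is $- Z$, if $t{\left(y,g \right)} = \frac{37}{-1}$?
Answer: $-629$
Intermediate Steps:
$t{\left(y,g \right)} = -37$ ($t{\left(y,g \right)} = 37 \left(-1\right) = -37$)
$Z = 629$ ($Z = \left(-17\right) \left(-37\right) = 629$)
$- Z = \left(-1\right) 629 = -629$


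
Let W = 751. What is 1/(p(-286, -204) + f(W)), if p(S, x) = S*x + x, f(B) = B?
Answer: 1/58891 ≈ 1.6981e-5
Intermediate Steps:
p(S, x) = x + S*x
1/(p(-286, -204) + f(W)) = 1/(-204*(1 - 286) + 751) = 1/(-204*(-285) + 751) = 1/(58140 + 751) = 1/58891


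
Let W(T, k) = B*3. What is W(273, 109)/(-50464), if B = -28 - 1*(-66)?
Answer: -3/1328 ≈ -0.0022590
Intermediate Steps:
B = 38 (B = -28 + 66 = 38)
W(T, k) = 114 (W(T, k) = 38*3 = 114)
W(273, 109)/(-50464) = 114/(-50464) = 114*(-1/50464) = -3/1328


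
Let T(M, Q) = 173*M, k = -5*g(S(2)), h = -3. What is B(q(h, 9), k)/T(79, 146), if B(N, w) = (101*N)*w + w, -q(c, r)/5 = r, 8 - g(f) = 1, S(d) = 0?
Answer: 159040/13667 ≈ 11.637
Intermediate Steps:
g(f) = 7 (g(f) = 8 - 1*1 = 8 - 1 = 7)
k = -35 (k = -5*7 = -35)
q(c, r) = -5*r
B(N, w) = w + 101*N*w (B(N, w) = 101*N*w + w = w + 101*N*w)
B(q(h, 9), k)/T(79, 146) = (-35*(1 + 101*(-5*9)))/((173*79)) = -35*(1 + 101*(-45))/13667 = -35*(1 - 4545)*(1/13667) = -35*(-4544)*(1/13667) = 159040*(1/13667) = 159040/13667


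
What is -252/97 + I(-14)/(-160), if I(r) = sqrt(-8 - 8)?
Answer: -252/97 - I/40 ≈ -2.5979 - 0.025*I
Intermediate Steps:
I(r) = 4*I (I(r) = sqrt(-16) = 4*I)
-252/97 + I(-14)/(-160) = -252/97 + (4*I)/(-160) = -252*1/97 + (4*I)*(-1/160) = -252/97 - I/40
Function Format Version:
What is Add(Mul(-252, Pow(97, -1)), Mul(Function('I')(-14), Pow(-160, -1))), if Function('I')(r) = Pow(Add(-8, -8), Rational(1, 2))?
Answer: Add(Rational(-252, 97), Mul(Rational(-1, 40), I)) ≈ Add(-2.5979, Mul(-0.025000, I))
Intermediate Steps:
Function('I')(r) = Mul(4, I) (Function('I')(r) = Pow(-16, Rational(1, 2)) = Mul(4, I))
Add(Mul(-252, Pow(97, -1)), Mul(Function('I')(-14), Pow(-160, -1))) = Add(Mul(-252, Pow(97, -1)), Mul(Mul(4, I), Pow(-160, -1))) = Add(Mul(-252, Rational(1, 97)), Mul(Mul(4, I), Rational(-1, 160))) = Add(Rational(-252, 97), Mul(Rational(-1, 40), I))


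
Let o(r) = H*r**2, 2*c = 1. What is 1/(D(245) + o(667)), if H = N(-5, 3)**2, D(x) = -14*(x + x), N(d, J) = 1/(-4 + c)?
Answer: 49/1443416 ≈ 3.3947e-5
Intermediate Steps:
c = 1/2 (c = (1/2)*1 = 1/2 ≈ 0.50000)
N(d, J) = -2/7 (N(d, J) = 1/(-4 + 1/2) = 1/(-7/2) = -2/7)
D(x) = -28*x
H = 4/49 (H = (-2/7)**2 = 4/49 ≈ 0.081633)
o(r) = 4*r**2/49
1/(D(245) + o(667)) = 1/(-28*245 + (4/49)*667**2) = 1/(-6860 + (4/49)*444889) = 1/(-6860 + 1779556/49) = 1/(1443416/49) = 49/1443416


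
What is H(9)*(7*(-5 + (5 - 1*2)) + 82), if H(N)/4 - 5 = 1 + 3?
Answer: 2448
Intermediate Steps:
H(N) = 36 (H(N) = 20 + 4*(1 + 3) = 20 + 4*4 = 20 + 16 = 36)
H(9)*(7*(-5 + (5 - 1*2)) + 82) = 36*(7*(-5 + (5 - 1*2)) + 82) = 36*(7*(-5 + (5 - 2)) + 82) = 36*(7*(-5 + 3) + 82) = 36*(7*(-2) + 82) = 36*(-14 + 82) = 36*68 = 2448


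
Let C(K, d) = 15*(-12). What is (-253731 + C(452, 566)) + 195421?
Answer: -58490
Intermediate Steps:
C(K, d) = -180
(-253731 + C(452, 566)) + 195421 = (-253731 - 180) + 195421 = -253911 + 195421 = -58490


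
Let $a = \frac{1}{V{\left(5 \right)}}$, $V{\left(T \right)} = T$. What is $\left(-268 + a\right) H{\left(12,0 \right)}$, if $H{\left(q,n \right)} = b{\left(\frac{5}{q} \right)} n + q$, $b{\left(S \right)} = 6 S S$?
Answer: $- \frac{16068}{5} \approx -3213.6$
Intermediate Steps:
$b{\left(S \right)} = 6 S^{2}$
$H{\left(q,n \right)} = q + \frac{150 n}{q^{2}}$ ($H{\left(q,n \right)} = 6 \left(\frac{5}{q}\right)^{2} n + q = 6 \frac{25}{q^{2}} n + q = \frac{150}{q^{2}} n + q = \frac{150 n}{q^{2}} + q = q + \frac{150 n}{q^{2}}$)
$a = \frac{1}{5} \approx 0.2$
$\left(-268 + a\right) H{\left(12,0 \right)} = \left(-268 + \frac{1}{5}\right) \left(12 + 150 \cdot 0 \cdot \frac{1}{144}\right) = - \frac{1339 \left(12 + 150 \cdot 0 \cdot \frac{1}{144}\right)}{5} = - \frac{1339 \left(12 + 0\right)}{5} = \left(- \frac{1339}{5}\right) 12 = - \frac{16068}{5}$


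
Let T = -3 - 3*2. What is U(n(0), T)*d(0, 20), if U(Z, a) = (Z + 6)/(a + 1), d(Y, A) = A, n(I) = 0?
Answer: -15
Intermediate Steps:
T = -9 (T = -3 - 6 = -9)
U(Z, a) = (6 + Z)/(1 + a)
U(n(0), T)*d(0, 20) = ((6 + 0)/(1 - 9))*20 = (6/(-8))*20 = -⅛*6*20 = -¾*20 = -15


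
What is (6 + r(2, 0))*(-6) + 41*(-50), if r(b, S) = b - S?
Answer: -2098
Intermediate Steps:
(6 + r(2, 0))*(-6) + 41*(-50) = (6 + (2 - 1*0))*(-6) + 41*(-50) = (6 + (2 + 0))*(-6) - 2050 = (6 + 2)*(-6) - 2050 = 8*(-6) - 2050 = -48 - 2050 = -2098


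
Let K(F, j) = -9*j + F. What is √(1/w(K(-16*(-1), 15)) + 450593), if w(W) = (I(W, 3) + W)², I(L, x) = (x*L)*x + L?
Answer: √772082544234/1309 ≈ 671.26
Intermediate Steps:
I(L, x) = L + L*x² (I(L, x) = (L*x)*x + L = L*x² + L = L + L*x²)
K(F, j) = F - 9*j
w(W) = 121*W² (w(W) = (W*(1 + 3²) + W)² = (W*(1 + 9) + W)² = (W*10 + W)² = (10*W + W)² = (11*W)² = 121*W²)
√(1/w(K(-16*(-1), 15)) + 450593) = √(1/(121*(-16*(-1) - 9*15)²) + 450593) = √(1/(121*(16 - 135)²) + 450593) = √(1/(121*(-119)²) + 450593) = √(1/(121*14161) + 450593) = √(1/1713481 + 450593) = √(772082544234/1713481) = √772082544234/1309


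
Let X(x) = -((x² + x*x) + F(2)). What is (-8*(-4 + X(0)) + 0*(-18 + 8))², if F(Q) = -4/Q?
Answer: 256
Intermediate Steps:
X(x) = 2 - 2*x² (X(x) = -((x² + x*x) - 4/2) = -((x² + x²) - 4*½) = -(2*x² - 2) = -(-2 + 2*x²) = 2 - 2*x²)
(-8*(-4 + X(0)) + 0*(-18 + 8))² = (-8*(-4 + (2 - 2*0²)) + 0*(-18 + 8))² = (-8*(-4 + (2 - 2*0)) + 0*(-10))² = (-8*(-4 + (2 + 0)) + 0)² = (-8*(-4 + 2) + 0)² = (-8*(-2) + 0)² = (16 + 0)² = 16² = 256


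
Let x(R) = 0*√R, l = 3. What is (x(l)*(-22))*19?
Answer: 0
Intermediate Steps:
x(R) = 0
(x(l)*(-22))*19 = (0*(-22))*19 = 0*19 = 0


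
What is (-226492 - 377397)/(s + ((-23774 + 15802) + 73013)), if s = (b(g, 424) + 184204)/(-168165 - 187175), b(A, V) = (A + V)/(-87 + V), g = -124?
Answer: -18078863529155/1947142588933 ≈ -9.2848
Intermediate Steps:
b(A, V) = (A + V)/(-87 + V)
s = -15519262/29937395 (s = ((-124 + 424)/(-87 + 424) + 184204)/(-168165 - 187175) = (300/337 + 184204)/(-355340) = ((1/337)*300 + 184204)*(-1/355340) = (300/337 + 184204)*(-1/355340) = (62077048/337)*(-1/355340) = -15519262/29937395 ≈ -0.51839)
(-226492 - 377397)/(s + ((-23774 + 15802) + 73013)) = (-226492 - 377397)/(-15519262/29937395 + ((-23774 + 15802) + 73013)) = -603889/(-15519262/29937395 + (-7972 + 73013)) = -603889/(-15519262/29937395 + 65041) = -603889/1947142588933/29937395 = -603889*29937395/1947142588933 = -18078863529155/1947142588933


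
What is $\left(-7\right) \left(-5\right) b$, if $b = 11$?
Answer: $385$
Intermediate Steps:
$\left(-7\right) \left(-5\right) b = \left(-7\right) \left(-5\right) 11 = 35 \cdot 11 = 385$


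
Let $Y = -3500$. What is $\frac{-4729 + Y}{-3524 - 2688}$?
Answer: $\frac{8229}{6212} \approx 1.3247$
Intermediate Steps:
$\frac{-4729 + Y}{-3524 - 2688} = \frac{-4729 - 3500}{-3524 - 2688} = - \frac{8229}{-6212} = \left(-8229\right) \left(- \frac{1}{6212}\right) = \frac{8229}{6212}$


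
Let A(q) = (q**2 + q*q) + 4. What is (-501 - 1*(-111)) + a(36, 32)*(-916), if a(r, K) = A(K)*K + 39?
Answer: -60184338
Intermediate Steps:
A(q) = 4 + 2*q**2 (A(q) = (q**2 + q**2) + 4 = 2*q**2 + 4 = 4 + 2*q**2)
a(r, K) = 39 + K*(4 + 2*K**2) (a(r, K) = (4 + 2*K**2)*K + 39 = K*(4 + 2*K**2) + 39 = 39 + K*(4 + 2*K**2))
(-501 - 1*(-111)) + a(36, 32)*(-916) = (-501 - 1*(-111)) + (39 + 2*32*(2 + 32**2))*(-916) = (-501 + 111) + (39 + 2*32*(2 + 1024))*(-916) = -390 + (39 + 2*32*1026)*(-916) = -390 + (39 + 65664)*(-916) = -390 + 65703*(-916) = -390 - 60183948 = -60184338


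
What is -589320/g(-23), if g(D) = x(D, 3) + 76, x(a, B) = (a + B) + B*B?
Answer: -117864/13 ≈ -9066.5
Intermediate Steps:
x(a, B) = B + a + B**2 (x(a, B) = (B + a) + B**2 = B + a + B**2)
g(D) = 88 + D (g(D) = (3 + D + 3**2) + 76 = (3 + D + 9) + 76 = (12 + D) + 76 = 88 + D)
-589320/g(-23) = -589320/(88 - 23) = -589320/65 = -589320*1/65 = -117864/13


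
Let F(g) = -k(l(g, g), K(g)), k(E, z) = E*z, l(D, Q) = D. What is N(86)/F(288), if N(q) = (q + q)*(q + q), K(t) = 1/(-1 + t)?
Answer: -530663/18 ≈ -29481.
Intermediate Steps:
F(g) = -g/(-1 + g)
N(q) = 4*q² (N(q) = (2*q)*(2*q) = 4*q²)
N(86)/F(288) = (4*86²)/((-1*288/(-1 + 288))) = (4*7396)/((-1*288/287)) = 29584/((-1*288*1/287)) = 29584/(-288/287) = 29584*(-287/288) = -530663/18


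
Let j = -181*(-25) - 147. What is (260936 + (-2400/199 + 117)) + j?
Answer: 52818369/199 ≈ 2.6542e+5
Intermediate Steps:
j = 4378 (j = 4525 - 147 = 4378)
(260936 + (-2400/199 + 117)) + j = (260936 + (-2400/199 + 117)) + 4378 = (260936 + 20883/199) + 4378 = 51947147/199 + 4378 = 52818369/199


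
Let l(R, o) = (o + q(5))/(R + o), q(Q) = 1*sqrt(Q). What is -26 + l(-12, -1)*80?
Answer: -258/13 - 80*sqrt(5)/13 ≈ -33.607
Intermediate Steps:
q(Q) = sqrt(Q)
l(R, o) = (o + sqrt(5))/(R + o)
-26 + l(-12, -1)*80 = -26 + ((-1 + sqrt(5))/(-12 - 1))*80 = -26 + ((-1 + sqrt(5))/(-13))*80 = -26 - (-1 + sqrt(5))/13*80 = -26 + (1/13 - sqrt(5)/13)*80 = -26 + (80/13 - 80*sqrt(5)/13) = -258/13 - 80*sqrt(5)/13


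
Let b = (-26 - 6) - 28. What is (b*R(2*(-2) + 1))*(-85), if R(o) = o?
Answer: -15300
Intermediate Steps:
b = -60 (b = -32 - 28 = -60)
(b*R(2*(-2) + 1))*(-85) = -60*(2*(-2) + 1)*(-85) = -60*(-4 + 1)*(-85) = -60*(-3)*(-85) = 180*(-85) = -15300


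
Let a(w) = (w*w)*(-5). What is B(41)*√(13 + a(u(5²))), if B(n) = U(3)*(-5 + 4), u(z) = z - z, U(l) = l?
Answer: -3*√13 ≈ -10.817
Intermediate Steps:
u(z) = 0
a(w) = -5*w² (a(w) = w²*(-5) = -5*w²)
B(n) = -3 (B(n) = 3*(-5 + 4) = 3*(-1) = -3)
B(41)*√(13 + a(u(5²))) = -3*√(13 - 5*0²) = -3*√(13 - 5*0) = -3*√(13 + 0) = -3*√13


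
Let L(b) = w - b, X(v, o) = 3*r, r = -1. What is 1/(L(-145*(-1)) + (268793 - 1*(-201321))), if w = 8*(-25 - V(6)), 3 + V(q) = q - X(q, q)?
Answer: 1/469721 ≈ 2.1289e-6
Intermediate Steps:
X(v, o) = -3 (X(v, o) = 3*(-1) = -3)
V(q) = q (V(q) = -3 + (q - 1*(-3)) = -3 + (q + 3) = -3 + (3 + q) = q)
w = -248 (w = 8*(-25 - 1*6) = 8*(-25 - 6) = 8*(-31) = -248)
L(b) = -248 - b
1/(L(-145*(-1)) + (268793 - 1*(-201321))) = 1/((-248 - (-145)*(-1)) + (268793 - 1*(-201321))) = 1/((-248 - 1*145) + (268793 + 201321)) = 1/((-248 - 145) + 470114) = 1/(-393 + 470114) = 1/469721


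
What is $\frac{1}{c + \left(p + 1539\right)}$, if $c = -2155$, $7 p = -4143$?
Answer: $- \frac{7}{8455} \approx -0.00082791$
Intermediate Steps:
$p = - \frac{4143}{7}$ ($p = \frac{1}{7} \left(-4143\right) = - \frac{4143}{7} \approx -591.86$)
$\frac{1}{c + \left(p + 1539\right)} = \frac{1}{-2155 + \left(- \frac{4143}{7} + 1539\right)} = \frac{1}{-2155 + \frac{6630}{7}} = \frac{1}{- \frac{8455}{7}} = - \frac{7}{8455}$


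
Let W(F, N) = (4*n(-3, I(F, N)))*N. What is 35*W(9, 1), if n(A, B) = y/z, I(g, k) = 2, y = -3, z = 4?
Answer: -105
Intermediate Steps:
n(A, B) = -3/4
W(F, N) = -3*N (W(F, N) = (4*(-3/4))*N = -3*N)
35*W(9, 1) = 35*(-3*1) = 35*(-3) = -105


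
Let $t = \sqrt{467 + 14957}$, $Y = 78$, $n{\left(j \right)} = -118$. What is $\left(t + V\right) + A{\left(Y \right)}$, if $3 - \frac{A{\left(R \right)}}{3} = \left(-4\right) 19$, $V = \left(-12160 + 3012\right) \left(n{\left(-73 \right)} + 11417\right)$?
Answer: $-103363015 + 8 \sqrt{241} \approx -1.0336 \cdot 10^{8}$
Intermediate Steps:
$t = 8 \sqrt{241}$ ($t = \sqrt{15424} = 8 \sqrt{241} \approx 124.19$)
$V = -103363252$ ($V = \left(-12160 + 3012\right) \left(-118 + 11417\right) = \left(-9148\right) 11299 = -103363252$)
$A{\left(R \right)} = 237$ ($A{\left(R \right)} = 9 - 3 \left(\left(-4\right) 19\right) = 9 - -228 = 9 + 228 = 237$)
$\left(t + V\right) + A{\left(Y \right)} = \left(8 \sqrt{241} - 103363252\right) + 237 = \left(-103363252 + 8 \sqrt{241}\right) + 237 = -103363015 + 8 \sqrt{241}$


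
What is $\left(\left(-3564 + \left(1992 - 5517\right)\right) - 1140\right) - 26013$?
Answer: $-34242$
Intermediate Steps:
$\left(\left(-3564 + \left(1992 - 5517\right)\right) - 1140\right) - 26013 = \left(\left(-3564 - 3525\right) - 1140\right) - 26013 = \left(-7089 - 1140\right) - 26013 = -8229 - 26013 = -34242$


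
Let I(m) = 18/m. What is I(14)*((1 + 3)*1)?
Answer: 36/7 ≈ 5.1429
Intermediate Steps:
I(14)*((1 + 3)*1) = (18/14)*((1 + 3)*1) = (18*(1/14))*(4*1) = (9/7)*4 = 36/7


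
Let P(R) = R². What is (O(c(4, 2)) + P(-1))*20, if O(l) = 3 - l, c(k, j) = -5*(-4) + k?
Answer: -400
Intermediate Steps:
c(k, j) = 20 + k
(O(c(4, 2)) + P(-1))*20 = ((3 - (20 + 4)) + (-1)²)*20 = ((3 - 1*24) + 1)*20 = ((3 - 24) + 1)*20 = (-21 + 1)*20 = -20*20 = -400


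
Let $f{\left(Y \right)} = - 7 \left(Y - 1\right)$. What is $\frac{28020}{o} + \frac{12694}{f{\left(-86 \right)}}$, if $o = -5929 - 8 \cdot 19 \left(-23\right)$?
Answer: $\frac{4606774}{493899} \approx 9.3274$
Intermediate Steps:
$f{\left(Y \right)} = 7 - 7 Y$ ($f{\left(Y \right)} = - 7 \left(-1 + Y\right) = 7 - 7 Y$)
$o = -2433$ ($o = -5929 - 152 \left(-23\right) = -5929 - -3496 = -5929 + 3496 = -2433$)
$\frac{28020}{o} + \frac{12694}{f{\left(-86 \right)}} = \frac{28020}{-2433} + \frac{12694}{7 - -602} = 28020 \left(- \frac{1}{2433}\right) + \frac{12694}{7 + 602} = - \frac{9340}{811} + \frac{12694}{609} = \frac{4606774}{493899}$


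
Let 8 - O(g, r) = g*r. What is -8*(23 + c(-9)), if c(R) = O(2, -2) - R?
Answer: -352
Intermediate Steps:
O(g, r) = 8 - g*r
c(R) = 12 - R (c(R) = (8 - 1*2*(-2)) - R = (8 + 4) - R = 12 - R)
-8*(23 + c(-9)) = -8*(23 + (12 - 1*(-9))) = -8*(23 + (12 + 9)) = -8*(23 + 21) = -8*44 = -352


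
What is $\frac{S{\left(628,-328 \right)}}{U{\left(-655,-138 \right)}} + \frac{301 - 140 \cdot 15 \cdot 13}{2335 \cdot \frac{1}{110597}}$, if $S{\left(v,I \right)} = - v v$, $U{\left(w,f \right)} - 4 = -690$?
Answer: $- \frac{1023740438909}{800905} \approx -1.2782 \cdot 10^{6}$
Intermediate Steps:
$U{\left(w,f \right)} = -686$ ($U{\left(w,f \right)} = 4 - 690 = -686$)
$S{\left(v,I \right)} = - v^{2}$
$\frac{S{\left(628,-328 \right)}}{U{\left(-655,-138 \right)}} + \frac{301 - 140 \cdot 15 \cdot 13}{2335 \cdot \frac{1}{110597}} = \frac{\left(-1\right) 628^{2}}{-686} + \frac{301 - 140 \cdot 15 \cdot 13}{2335 \cdot \frac{1}{110597}} = \left(-1\right) 394384 \left(- \frac{1}{686}\right) + \frac{301 - 27300}{2335 \cdot \frac{1}{110597}} = \left(-394384\right) \left(- \frac{1}{686}\right) + \frac{301 - 27300}{\frac{2335}{110597}} = \frac{197192}{343} - \frac{2986008403}{2335} = - \frac{1023740438909}{800905}$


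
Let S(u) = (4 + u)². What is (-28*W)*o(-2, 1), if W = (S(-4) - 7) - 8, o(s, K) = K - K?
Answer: 0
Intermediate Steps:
o(s, K) = 0
W = -15 (W = ((4 - 4)² - 7) - 8 = (0² - 7) - 8 = (0 - 7) - 8 = -7 - 8 = -15)
(-28*W)*o(-2, 1) = -28*(-15)*0 = 420*0 = 0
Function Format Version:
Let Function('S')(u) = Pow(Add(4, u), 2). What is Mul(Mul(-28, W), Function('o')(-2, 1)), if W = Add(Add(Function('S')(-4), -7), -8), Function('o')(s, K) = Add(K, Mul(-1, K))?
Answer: 0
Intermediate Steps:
Function('o')(s, K) = 0
W = -15 (W = Add(Add(Pow(Add(4, -4), 2), -7), -8) = Add(Add(Pow(0, 2), -7), -8) = Add(Add(0, -7), -8) = Add(-7, -8) = -15)
Mul(Mul(-28, W), Function('o')(-2, 1)) = Mul(Mul(-28, -15), 0) = Mul(420, 0) = 0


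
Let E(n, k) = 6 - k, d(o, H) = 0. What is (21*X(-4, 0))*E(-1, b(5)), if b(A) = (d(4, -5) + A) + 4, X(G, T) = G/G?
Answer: -63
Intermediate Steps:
X(G, T) = 1
b(A) = 4 + A (b(A) = (0 + A) + 4 = A + 4 = 4 + A)
(21*X(-4, 0))*E(-1, b(5)) = (21*1)*(6 - (4 + 5)) = 21*(6 - 1*9) = 21*(6 - 9) = 21*(-3) = -63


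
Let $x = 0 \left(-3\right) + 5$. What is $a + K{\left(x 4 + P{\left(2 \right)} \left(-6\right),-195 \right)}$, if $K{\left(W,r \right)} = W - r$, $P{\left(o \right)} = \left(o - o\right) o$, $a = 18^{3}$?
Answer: $6047$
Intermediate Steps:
$x = 5$ ($x = 0 + 5 = 5$)
$a = 5832$
$P{\left(o \right)} = 0$ ($P{\left(o \right)} = 0 o = 0$)
$a + K{\left(x 4 + P{\left(2 \right)} \left(-6\right),-195 \right)} = 5832 + \left(\left(5 \cdot 4 + 0 \left(-6\right)\right) - -195\right) = 5832 + \left(\left(20 + 0\right) + 195\right) = 5832 + \left(20 + 195\right) = 5832 + 215 = 6047$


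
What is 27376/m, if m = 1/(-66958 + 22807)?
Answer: -1208677776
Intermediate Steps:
m = -1/44151 (m = 1/(-44151) = -1/44151 ≈ -2.2650e-5)
27376/m = 27376/(-1/44151) = 27376*(-44151) = -1208677776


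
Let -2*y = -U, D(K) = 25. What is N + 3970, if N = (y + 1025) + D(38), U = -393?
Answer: 9647/2 ≈ 4823.5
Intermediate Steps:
y = -393/2 (y = -(-1)*(-393)/2 = -1/2*393 = -393/2 ≈ -196.50)
N = 1707/2 (N = (-393/2 + 1025) + 25 = 1657/2 + 25 = 1707/2 ≈ 853.50)
N + 3970 = 1707/2 + 3970 = 9647/2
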